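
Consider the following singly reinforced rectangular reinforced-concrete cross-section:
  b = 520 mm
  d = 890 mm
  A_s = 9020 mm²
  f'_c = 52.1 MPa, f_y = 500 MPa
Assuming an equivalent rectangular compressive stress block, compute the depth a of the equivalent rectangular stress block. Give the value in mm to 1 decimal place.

a ≈ 195.8 mm

T = A_s f_y = 9020 × 500 = 4510000 N = 4510 kN.
Setting C = 0.85 f'_c a b equal to T: a = 4510000/(0.85 × 52.1 × 520) = 195.8 mm.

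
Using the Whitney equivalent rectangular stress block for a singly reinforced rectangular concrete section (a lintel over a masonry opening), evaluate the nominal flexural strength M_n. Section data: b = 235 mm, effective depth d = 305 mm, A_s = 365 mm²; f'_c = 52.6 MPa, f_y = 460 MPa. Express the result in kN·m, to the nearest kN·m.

M_n ≈ 50 kN·m

T = A_s f_y = 365 × 460 = 167900 N = 167.9 kN.
From C = T: a = T/(0.85 f'_c b) = 167900/(0.85 × 52.6 × 235) = 15.98 mm.
M_n = T(d − a/2) = 167.9 kN × (305 − 7.99) mm = 49.87 kN·m.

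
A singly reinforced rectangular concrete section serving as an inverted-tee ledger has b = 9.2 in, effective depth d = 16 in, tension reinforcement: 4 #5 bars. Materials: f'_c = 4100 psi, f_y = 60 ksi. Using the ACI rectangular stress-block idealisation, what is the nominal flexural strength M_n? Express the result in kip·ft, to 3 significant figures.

M_n ≈ 92.0 kip·ft

A_s = 4 × 0.31 = 1.24 in².
T = A_s f_y = 1.24 × 60 = 74.4 kips.
a = T/(0.85 f'_c b) = 74.4/(0.85 × 4.1 × 9.2) = 2.321 in.
M_n = T(d − a/2) = 74.4 × (16 − 1.1605) = 1104.1 kip·in = 1104.1/12 = 92.01 kip·ft.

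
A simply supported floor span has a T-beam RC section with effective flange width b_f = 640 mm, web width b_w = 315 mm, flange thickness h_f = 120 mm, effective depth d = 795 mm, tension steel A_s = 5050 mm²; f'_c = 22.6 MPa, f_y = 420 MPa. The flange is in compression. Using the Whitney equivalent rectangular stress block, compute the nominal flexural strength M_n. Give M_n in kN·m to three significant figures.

M_n ≈ 1490 kN·m

Tension: T = A_s f_y = 5050 × 420 = 2121000 N.
Try a within the flange: a = T/(0.85 f'_c b_f) = 2121000/(0.85 × 22.6 × 640) = 172.52 mm.
a = 172.52 > h_f = 120 mm: the block extends into the web. Split into flange-overhang and web parts.
C_f = 0.85 f'_c (b_f − b_w) h_f = 0.85 × 22.6 × (640 − 315) × 120 = 749190 N.
Remaining web compression depth: a_w = (T − C_f)/(0.85 f'_c b_w) = (2121000 − 749190)/(0.85 × 22.6 × 315) = 226.70 mm.
M_n = C_f(d − h_f/2) + (T − C_f)(d − a_w/2) = 749190 × (795 − 60) + 1371810 × (795 − 113.35) = 550.65 + 935.09 = 1485.74 × 10⁶ N·mm.
M_n = 1485.74 kN·m.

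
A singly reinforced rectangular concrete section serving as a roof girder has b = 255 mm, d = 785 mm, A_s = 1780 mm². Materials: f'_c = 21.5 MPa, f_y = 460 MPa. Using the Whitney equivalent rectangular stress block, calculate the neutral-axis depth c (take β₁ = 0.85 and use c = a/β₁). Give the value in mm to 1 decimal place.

c ≈ 206.7 mm

T = A_s f_y = 1780 × 460 = 818800 N = 818.8 kN.
Setting C = 0.85 f'_c a b equal to T: a = 818800/(0.85 × 21.5 × 255) = 175.703 mm.
With β₁ = 0.85, c = a/β₁ = 175.703/0.85 = 206.7 mm.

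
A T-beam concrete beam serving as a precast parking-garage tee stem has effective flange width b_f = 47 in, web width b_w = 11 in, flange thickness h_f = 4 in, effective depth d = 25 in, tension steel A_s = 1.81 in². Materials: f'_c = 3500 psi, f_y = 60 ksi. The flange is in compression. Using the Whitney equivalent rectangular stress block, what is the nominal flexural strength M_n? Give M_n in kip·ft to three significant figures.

M_n ≈ 223 kip·ft

Tension: T = A_s f_y = 1.81 × 60 = 108.6 kips.
Try a within the flange: a = T/(0.85 f'_c b_f) = 108.6/(0.85 × 3.5 × 47) = 0.777 in.
Since a = 0.777 ≤ h_f = 4 in, the stress block lies entirely in the flange; analyse as a rectangular beam of width b_f.
M_n = T(d − a/2) = 108.6 × (25 − 0.3885) = 2672.8 kip·in.
M_n = 2672.8/12 = 222.73 kip·ft.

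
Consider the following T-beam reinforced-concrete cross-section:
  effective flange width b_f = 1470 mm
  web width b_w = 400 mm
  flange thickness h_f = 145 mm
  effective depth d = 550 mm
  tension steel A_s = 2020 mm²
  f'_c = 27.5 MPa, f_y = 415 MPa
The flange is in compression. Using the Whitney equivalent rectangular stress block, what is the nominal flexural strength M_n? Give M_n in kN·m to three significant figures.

Tension: T = A_s f_y = 2020 × 415 = 838300 N.
Try a within the flange: a = T/(0.85 f'_c b_f) = 838300/(0.85 × 27.5 × 1470) = 24.40 mm.
Since a = 24.40 ≤ h_f = 145 mm, the stress block lies entirely in the flange; analyse as a rectangular beam of width b_f.
M_n = T(d − a/2) = 838300 × (550 − 12.2) = 450.84 × 10⁶ N·mm.
M_n = 450.84 kN·m.

M_n ≈ 451 kN·m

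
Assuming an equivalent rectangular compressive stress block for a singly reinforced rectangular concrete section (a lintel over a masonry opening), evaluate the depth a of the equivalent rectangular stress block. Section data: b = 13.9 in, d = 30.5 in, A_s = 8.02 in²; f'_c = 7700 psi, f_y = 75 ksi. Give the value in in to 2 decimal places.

T = A_s f_y = 8.02 × 75 = 601.5 kips.
a = T/(0.85 f'_c b) = 601.5/(0.85 × 7.7 × 13.9) = 6.61 in.

a ≈ 6.61 in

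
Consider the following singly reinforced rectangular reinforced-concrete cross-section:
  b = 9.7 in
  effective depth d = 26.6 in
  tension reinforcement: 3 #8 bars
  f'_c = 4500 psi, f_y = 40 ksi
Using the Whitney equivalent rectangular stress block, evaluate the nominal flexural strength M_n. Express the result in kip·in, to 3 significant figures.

M_n ≈ 2400 kip·in

A_s = 3 × 0.79 = 2.37 in².
T = A_s f_y = 2.37 × 40 = 94.8 kips.
a = T/(0.85 f'_c b) = 94.8/(0.85 × 4.5 × 9.7) = 2.555 in.
M_n = T(d − a/2) = 94.8 × (26.6 − 1.2775) = 2400.6 kip·in.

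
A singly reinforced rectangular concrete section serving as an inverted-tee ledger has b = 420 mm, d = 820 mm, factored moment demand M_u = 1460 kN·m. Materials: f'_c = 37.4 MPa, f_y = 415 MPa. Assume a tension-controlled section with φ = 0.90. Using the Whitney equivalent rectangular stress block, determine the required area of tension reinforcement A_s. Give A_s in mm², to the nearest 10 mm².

A_s ≈ 5300 mm²

M_n = M_u/φ = 1460/0.90 = 1622.22 kN·m.
With M_n = 0.85 f'_c a b (d − a/2), solve the quadratic for a:
a = d − √(d² − 2M_n/(0.85 f'_c b)) = 820 − √(820² − 2 × 1622.22×10⁶/(0.85 × 37.4 × 420)) = 164.71 mm.
A_s = 0.85 f'_c a b / f_y = 0.85 × 37.4 × 164.71 × 420 / 415 = 5299.2 mm².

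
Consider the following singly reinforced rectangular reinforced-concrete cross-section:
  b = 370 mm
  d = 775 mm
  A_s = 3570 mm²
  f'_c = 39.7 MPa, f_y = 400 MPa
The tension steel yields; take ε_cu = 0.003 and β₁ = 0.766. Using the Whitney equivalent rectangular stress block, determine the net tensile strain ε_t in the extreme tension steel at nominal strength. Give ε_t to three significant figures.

ε_t ≈ 0.0126

a = A_s f_y/(0.85 f'_c b) = 114.37 mm.
β₁ = 0.766, so c = a/β₁ = 114.37/0.766 = 149.31 mm.
From the linear strain diagram with ε_cu = 0.003: ε_t = 0.003 (d − c)/c = 0.003 × (775 − 149.31)/149.31 = 0.0126.
Since ε_t ≥ 0.005, the section is tension-controlled.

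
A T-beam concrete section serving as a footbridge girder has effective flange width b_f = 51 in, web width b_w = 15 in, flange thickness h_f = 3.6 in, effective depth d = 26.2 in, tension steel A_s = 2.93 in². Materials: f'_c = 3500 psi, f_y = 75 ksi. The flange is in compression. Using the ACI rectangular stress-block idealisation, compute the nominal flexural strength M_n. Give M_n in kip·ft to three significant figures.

Tension: T = A_s f_y = 2.93 × 75 = 219.75 kips.
Try a within the flange: a = T/(0.85 f'_c b_f) = 219.75/(0.85 × 3.5 × 51) = 1.448 in.
Since a = 1.448 ≤ h_f = 3.6 in, the stress block lies entirely in the flange; analyse as a rectangular beam of width b_f.
M_n = T(d − a/2) = 219.75 × (26.2 − 0.724) = 5598.4 kip·in.
M_n = 5598.4/12 = 466.53 kip·ft.

M_n ≈ 467 kip·ft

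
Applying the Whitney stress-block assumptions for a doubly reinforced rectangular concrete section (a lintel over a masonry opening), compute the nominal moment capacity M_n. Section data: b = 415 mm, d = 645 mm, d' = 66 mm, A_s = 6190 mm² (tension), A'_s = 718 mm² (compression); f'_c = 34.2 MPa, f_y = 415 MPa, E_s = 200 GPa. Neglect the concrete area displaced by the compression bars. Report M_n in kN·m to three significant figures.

Assume both tension and compression steel yield.
Net tension couple steel: A_s − A'_s = 5472 mm².
a = (A_s − A'_s) f_y / (0.85 f'_c b) = 2270880/(0.85 × 34.2 × 415) = 188.24 mm.
c = a/β₁ = 188.24/0.806 = 233.55 mm; ε'_s = 0.003(c − d')/c = 0.0022 ≥ f_y/E_s = 0.0021, so compression steel does yield.
M_n = (A_s − A'_s) f_y (d − a/2) + A'_s f_y (d − d') = [2270880 × (645 − 94.12) + 297970 × (645 − 66)] × 10⁻⁶ = 1250.98 + 172.52 = 1423.50 kN·m.

M_n ≈ 1420 kN·m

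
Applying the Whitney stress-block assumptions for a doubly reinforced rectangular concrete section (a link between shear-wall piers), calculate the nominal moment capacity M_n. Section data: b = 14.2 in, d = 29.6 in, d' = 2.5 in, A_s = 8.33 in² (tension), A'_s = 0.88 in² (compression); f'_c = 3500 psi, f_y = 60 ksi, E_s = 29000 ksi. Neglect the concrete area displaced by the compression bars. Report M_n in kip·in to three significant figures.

M_n ≈ 12300 kip·in

Assume both steels yield.
a = (A_s − A'_s) f_y/(0.85 f'_c b) = (8.33 − 0.88) × 60/(0.85 × 3.5 × 14.2) = 10.581 in.
c = a/β₁ = 10.581/0.85 = 12.448 in; ε'_s = 0.003(c − d')/c = 0.0024 ≥ ε_y = 0.0021, so the compression steel yields.
M_n = (A_s − A'_s) f_y (d − a/2) + A'_s f_y (d − d') = 447 × (29.6 − 5.2905) + 52.8 × (29.6 − 2.5) = 10866.3 + 1430.9 = 12297.2 kip·in.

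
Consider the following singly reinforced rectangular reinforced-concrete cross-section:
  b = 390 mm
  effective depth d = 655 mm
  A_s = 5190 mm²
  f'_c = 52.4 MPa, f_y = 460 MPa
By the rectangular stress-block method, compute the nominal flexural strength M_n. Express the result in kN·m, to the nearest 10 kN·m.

T = A_s f_y = 5190 × 460 = 2387400 N = 2387.4 kN.
From C = T: a = T/(0.85 f'_c b) = 2387400/(0.85 × 52.4 × 390) = 137.44 mm.
M_n = T(d − a/2) = 2387.4 kN × (655 − 68.72) mm = 1399.68 kN·m.

M_n ≈ 1400 kN·m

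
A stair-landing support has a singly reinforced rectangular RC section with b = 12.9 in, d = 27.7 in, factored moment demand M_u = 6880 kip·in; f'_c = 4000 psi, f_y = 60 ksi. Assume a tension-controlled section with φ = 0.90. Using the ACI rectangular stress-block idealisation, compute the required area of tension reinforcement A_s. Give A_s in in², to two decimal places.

M_n = M_u/φ = 6880/0.90 = 7644.44 kip·in.
From M_n = 0.85 f'_c a b (d − a/2):
a = d − √(d² − 2M_n/(0.85 f'_c b)) = 27.7 − √(27.7² − 2 × 7644.44/(0.85 × 4 × 12.9)) = 7.238 in.
A_s = 0.85 f'_c a b / f_y = 0.85 × 4 × 7.238 × 12.9 / 60 = 5.291 in².

A_s ≈ 5.29 in²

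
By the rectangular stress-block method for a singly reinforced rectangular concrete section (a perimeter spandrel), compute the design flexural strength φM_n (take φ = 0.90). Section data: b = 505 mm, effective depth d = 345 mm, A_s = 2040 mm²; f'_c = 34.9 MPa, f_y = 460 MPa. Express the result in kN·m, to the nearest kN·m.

T = A_s f_y = 2040 × 460 = 938400 N = 938.4 kN.
From C = T: a = T/(0.85 f'_c b) = 938400/(0.85 × 34.9 × 505) = 62.64 mm.
M_n = T(d − a/2) = 938.4 kN × (345 − 31.32) mm = 294.36 kN·m.
φM_n = 0.90 × 294.36 = 264.92 kN·m.

φM_n ≈ 265 kN·m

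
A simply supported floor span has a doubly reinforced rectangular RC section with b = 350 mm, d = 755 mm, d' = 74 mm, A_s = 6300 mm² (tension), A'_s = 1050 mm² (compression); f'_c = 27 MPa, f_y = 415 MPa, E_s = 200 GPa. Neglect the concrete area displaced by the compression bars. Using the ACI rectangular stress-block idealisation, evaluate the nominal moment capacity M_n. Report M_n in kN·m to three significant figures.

M_n ≈ 1650 kN·m

Assume both tension and compression steel yield.
Net tension couple steel: A_s − A'_s = 5250 mm².
a = (A_s − A'_s) f_y / (0.85 f'_c b) = 2178750/(0.85 × 27 × 350) = 271.24 mm.
c = a/β₁ = 271.24/0.85 = 319.11 mm; ε'_s = 0.003(c − d')/c = 0.0023 ≥ f_y/E_s = 0.0021, so compression steel does yield.
M_n = (A_s − A'_s) f_y (d − a/2) + A'_s f_y (d − d') = [2178750 × (755 − 135.62) + 435750 × (755 − 74)] × 10⁻⁶ = 1349.47 + 296.75 = 1646.22 kN·m.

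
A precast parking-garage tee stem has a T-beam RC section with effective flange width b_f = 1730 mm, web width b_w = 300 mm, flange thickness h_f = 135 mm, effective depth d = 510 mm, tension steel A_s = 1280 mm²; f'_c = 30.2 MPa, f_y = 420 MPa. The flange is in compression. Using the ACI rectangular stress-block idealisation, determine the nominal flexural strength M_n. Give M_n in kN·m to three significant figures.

Tension: T = A_s f_y = 1280 × 420 = 537600 N.
Try a within the flange: a = T/(0.85 f'_c b_f) = 537600/(0.85 × 30.2 × 1730) = 12.11 mm.
Since a = 12.11 ≤ h_f = 135 mm, the stress block lies entirely in the flange; analyse as a rectangular beam of width b_f.
M_n = T(d − a/2) = 537600 × (510 − 6.055) = 270.92 × 10⁶ N·mm.
M_n = 270.92 kN·m.

M_n ≈ 271 kN·m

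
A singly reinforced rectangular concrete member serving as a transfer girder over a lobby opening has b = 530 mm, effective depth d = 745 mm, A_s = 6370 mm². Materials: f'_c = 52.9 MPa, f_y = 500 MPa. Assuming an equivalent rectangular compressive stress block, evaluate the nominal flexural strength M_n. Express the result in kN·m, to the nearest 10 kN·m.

M_n ≈ 2160 kN·m

T = A_s f_y = 6370 × 500 = 3185000 N = 3185 kN.
From C = T: a = T/(0.85 f'_c b) = 3185000/(0.85 × 52.9 × 530) = 133.65 mm.
M_n = T(d − a/2) = 3185 kN × (745 − 66.825) mm = 2159.99 kN·m.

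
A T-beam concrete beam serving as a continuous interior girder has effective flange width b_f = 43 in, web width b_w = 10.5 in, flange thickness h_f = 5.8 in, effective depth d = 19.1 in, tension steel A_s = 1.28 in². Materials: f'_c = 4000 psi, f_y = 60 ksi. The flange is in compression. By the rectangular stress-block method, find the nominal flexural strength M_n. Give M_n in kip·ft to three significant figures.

Tension: T = A_s f_y = 1.28 × 60 = 76.8 kips.
Try a within the flange: a = T/(0.85 f'_c b_f) = 76.8/(0.85 × 4 × 43) = 0.525 in.
Since a = 0.525 ≤ h_f = 5.8 in, the stress block lies entirely in the flange; analyse as a rectangular beam of width b_f.
M_n = T(d − a/2) = 76.8 × (19.1 − 0.2625) = 1446.7 kip·in.
M_n = 1446.7/12 = 120.56 kip·ft.

M_n ≈ 121 kip·ft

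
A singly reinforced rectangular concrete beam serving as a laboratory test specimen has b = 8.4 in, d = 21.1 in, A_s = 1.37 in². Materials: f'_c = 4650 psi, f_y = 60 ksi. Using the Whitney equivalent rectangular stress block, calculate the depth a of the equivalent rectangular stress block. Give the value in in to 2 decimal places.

T = A_s f_y = 1.37 × 60 = 82.2 kips.
a = T/(0.85 f'_c b) = 82.2/(0.85 × 4.65 × 8.4) = 2.48 in.

a ≈ 2.48 in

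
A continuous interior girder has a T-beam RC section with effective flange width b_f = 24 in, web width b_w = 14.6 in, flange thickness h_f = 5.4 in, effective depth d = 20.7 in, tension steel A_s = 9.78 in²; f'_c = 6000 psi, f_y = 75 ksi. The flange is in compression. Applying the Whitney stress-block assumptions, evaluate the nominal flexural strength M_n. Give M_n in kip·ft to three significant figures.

Tension: T = A_s f_y = 9.78 × 75 = 733.5 kips.
Try a within the flange: a = T/(0.85 f'_c b_f) = 733.5/(0.85 × 6 × 24) = 5.993 in.
a = 5.993 > h_f = 5.4 in: the block extends into the web. Split into flange-overhang and web parts.
C_f = 0.85 f'_c (b_f − b_w) h_f = 0.85 × 6 × (24 − 14.6) × 5.4 = 258.9 kips.
Remaining web compression depth: a_w = (T − C_f)/(0.85 f'_c b_w) = (733.5 − 258.9)/(0.85 × 6 × 14.6) = 6.374 in.
M_n = C_f(d − h_f/2) + (T − C_f)(d − a_w/2) = 258.9 × (20.7 − 2.7) + 474.6 × (20.7 − 3.187) = 4660.2 + 8311.7 = 12971.9 kip·in.
M_n = 12971.9/12 = 1080.99 kip·ft.

M_n ≈ 1080 kip·ft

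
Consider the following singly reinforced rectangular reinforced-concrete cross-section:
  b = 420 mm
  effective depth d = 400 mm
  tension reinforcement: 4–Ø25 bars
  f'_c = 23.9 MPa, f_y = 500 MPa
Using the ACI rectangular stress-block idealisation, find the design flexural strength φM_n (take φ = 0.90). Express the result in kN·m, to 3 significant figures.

φM_n ≈ 303 kN·m

A_s = 4 × 491 = 1964 mm².
T = A_s f_y = 1964 × 500 = 982000 N = 982 kN.
From C = T: a = T/(0.85 f'_c b) = 982000/(0.85 × 23.9 × 420) = 115.09 mm.
M_n = T(d − a/2) = 982 kN × (400 − 57.545) mm = 336.29 kN·m.
φM_n = 0.90 × 336.29 = 302.66 kN·m.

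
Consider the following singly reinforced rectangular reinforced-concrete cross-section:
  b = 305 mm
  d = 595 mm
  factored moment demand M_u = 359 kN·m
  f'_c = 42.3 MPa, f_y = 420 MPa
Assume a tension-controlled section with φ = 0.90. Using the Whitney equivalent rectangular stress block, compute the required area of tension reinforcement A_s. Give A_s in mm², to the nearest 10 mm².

M_n = M_u/φ = 359/0.90 = 398.889 kN·m.
With M_n = 0.85 f'_c a b (d − a/2), solve the quadratic for a:
a = d − √(d² − 2M_n/(0.85 f'_c b)) = 595 − √(595² − 2 × 398.889×10⁶/(0.85 × 42.3 × 305)) = 64.64 mm.
A_s = 0.85 f'_c a b / f_y = 0.85 × 42.3 × 64.64 × 305 / 420 = 1687.8 mm².

A_s ≈ 1690 mm²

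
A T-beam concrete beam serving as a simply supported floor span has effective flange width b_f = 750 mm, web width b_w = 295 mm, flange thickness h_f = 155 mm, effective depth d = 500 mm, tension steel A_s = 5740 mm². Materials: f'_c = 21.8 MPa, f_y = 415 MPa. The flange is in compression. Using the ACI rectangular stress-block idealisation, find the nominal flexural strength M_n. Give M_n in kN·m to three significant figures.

M_n ≈ 984 kN·m

Tension: T = A_s f_y = 5740 × 415 = 2382100 N.
Try a within the flange: a = T/(0.85 f'_c b_f) = 2382100/(0.85 × 21.8 × 750) = 171.40 mm.
a = 171.40 > h_f = 155 mm: the block extends into the web. Split into flange-overhang and web parts.
C_f = 0.85 f'_c (b_f − b_w) h_f = 0.85 × 21.8 × (750 − 295) × 155 = 1306828 N.
Remaining web compression depth: a_w = (T − C_f)/(0.85 f'_c b_w) = (2382100 − 1306828)/(0.85 × 21.8 × 295) = 196.71 mm.
M_n = C_f(d − h_f/2) + (T − C_f)(d − a_w/2) = 1306828 × (500 − 77.5) + 1075272 × (500 − 98.355) = 552.13 + 431.88 = 984.01 × 10⁶ N·mm.
M_n = 984.01 kN·m.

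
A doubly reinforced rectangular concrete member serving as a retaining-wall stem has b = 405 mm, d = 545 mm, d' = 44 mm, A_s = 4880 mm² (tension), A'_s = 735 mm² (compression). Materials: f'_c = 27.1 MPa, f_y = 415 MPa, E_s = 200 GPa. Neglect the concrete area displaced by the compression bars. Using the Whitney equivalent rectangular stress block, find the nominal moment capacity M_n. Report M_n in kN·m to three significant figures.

Assume both tension and compression steel yield.
Net tension couple steel: A_s − A'_s = 4145 mm².
a = (A_s − A'_s) f_y / (0.85 f'_c b) = 1720175/(0.85 × 27.1 × 405) = 184.39 mm.
c = a/β₁ = 184.39/0.85 = 216.93 mm; ε'_s = 0.003(c − d')/c = 0.0024 ≥ f_y/E_s = 0.0021, so compression steel does yield.
M_n = (A_s − A'_s) f_y (d − a/2) + A'_s f_y (d − d') = [1720175 × (545 − 92.195) + 305025 × (545 − 44)] × 10⁻⁶ = 778.90 + 152.82 = 931.72 kN·m.

M_n ≈ 932 kN·m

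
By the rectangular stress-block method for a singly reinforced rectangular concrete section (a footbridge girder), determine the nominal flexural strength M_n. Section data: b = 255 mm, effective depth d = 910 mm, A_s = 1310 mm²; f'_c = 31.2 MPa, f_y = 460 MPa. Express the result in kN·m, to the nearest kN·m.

T = A_s f_y = 1310 × 460 = 602600 N = 602.6 kN.
From C = T: a = T/(0.85 f'_c b) = 602600/(0.85 × 31.2 × 255) = 89.11 mm.
M_n = T(d − a/2) = 602.6 kN × (910 − 44.555) mm = 521.52 kN·m.

M_n ≈ 522 kN·m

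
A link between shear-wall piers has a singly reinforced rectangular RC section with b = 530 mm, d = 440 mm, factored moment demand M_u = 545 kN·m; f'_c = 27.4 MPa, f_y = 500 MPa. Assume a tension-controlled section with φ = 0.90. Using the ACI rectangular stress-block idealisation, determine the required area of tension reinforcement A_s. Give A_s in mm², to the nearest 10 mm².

A_s ≈ 3230 mm²

M_n = M_u/φ = 545/0.90 = 605.556 kN·m.
With M_n = 0.85 f'_c a b (d − a/2), solve the quadratic for a:
a = d − √(d² − 2M_n/(0.85 f'_c b)) = 440 − √(440² − 2 × 605.556×10⁶/(0.85 × 27.4 × 530)) = 130.99 mm.
A_s = 0.85 f'_c a b / f_y = 0.85 × 27.4 × 130.99 × 530 / 500 = 3233.8 mm².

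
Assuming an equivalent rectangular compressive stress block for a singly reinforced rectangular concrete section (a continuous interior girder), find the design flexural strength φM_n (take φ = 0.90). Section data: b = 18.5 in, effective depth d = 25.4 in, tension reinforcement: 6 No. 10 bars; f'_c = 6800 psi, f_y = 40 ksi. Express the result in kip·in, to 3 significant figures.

φM_n ≈ 6580 kip·in

A_s = 6 × 1.27 = 7.62 in².
T = A_s f_y = 7.62 × 40 = 304.8 kips.
a = T/(0.85 f'_c b) = 304.8/(0.85 × 6.8 × 18.5) = 2.850 in.
M_n = T(d − a/2) = 304.8 × (25.4 − 1.425) = 7307.6 kip·in.
φM_n = 0.90 × 7307.6 = 6576.8 kip·in.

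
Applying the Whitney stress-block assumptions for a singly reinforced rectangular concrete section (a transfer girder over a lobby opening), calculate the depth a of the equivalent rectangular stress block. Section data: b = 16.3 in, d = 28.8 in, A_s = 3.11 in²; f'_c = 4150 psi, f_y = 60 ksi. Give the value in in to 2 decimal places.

T = A_s f_y = 3.11 × 60 = 186.6 kips.
a = T/(0.85 f'_c b) = 186.6/(0.85 × 4.15 × 16.3) = 3.25 in.

a ≈ 3.25 in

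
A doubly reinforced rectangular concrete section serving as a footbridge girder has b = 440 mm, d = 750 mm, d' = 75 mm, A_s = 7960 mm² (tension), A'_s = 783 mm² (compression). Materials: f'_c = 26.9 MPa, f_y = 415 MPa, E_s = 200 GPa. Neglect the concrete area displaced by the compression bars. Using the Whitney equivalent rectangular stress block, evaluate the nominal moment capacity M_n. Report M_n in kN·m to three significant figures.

Assume both tension and compression steel yield.
Net tension couple steel: A_s − A'_s = 7177 mm².
a = (A_s − A'_s) f_y / (0.85 f'_c b) = 2978455/(0.85 × 26.9 × 440) = 296.05 mm.
c = a/β₁ = 296.05/0.85 = 348.29 mm; ε'_s = 0.003(c − d')/c = 0.0024 ≥ f_y/E_s = 0.0021, so compression steel does yield.
M_n = (A_s − A'_s) f_y (d − a/2) + A'_s f_y (d − d') = [2978455 × (750 − 148.025) + 324945 × (750 − 75)] × 10⁻⁶ = 1792.96 + 219.34 = 2012.30 kN·m.

M_n ≈ 2010 kN·m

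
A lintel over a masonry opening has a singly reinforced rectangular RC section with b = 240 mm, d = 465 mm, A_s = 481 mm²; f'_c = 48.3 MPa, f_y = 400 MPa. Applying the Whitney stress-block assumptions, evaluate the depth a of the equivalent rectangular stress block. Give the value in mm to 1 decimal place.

a ≈ 19.5 mm

T = A_s f_y = 481 × 400 = 192400 N = 192.4 kN.
Setting C = 0.85 f'_c a b equal to T: a = 192400/(0.85 × 48.3 × 240) = 19.5 mm.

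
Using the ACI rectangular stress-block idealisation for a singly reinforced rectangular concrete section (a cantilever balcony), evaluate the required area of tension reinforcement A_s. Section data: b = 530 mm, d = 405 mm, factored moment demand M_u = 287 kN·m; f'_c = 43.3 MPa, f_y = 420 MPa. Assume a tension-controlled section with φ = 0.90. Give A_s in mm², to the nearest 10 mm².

A_s ≈ 1980 mm²

M_n = M_u/φ = 287/0.90 = 318.889 kN·m.
With M_n = 0.85 f'_c a b (d − a/2), solve the quadratic for a:
a = d − √(d² − 2M_n/(0.85 f'_c b)) = 405 − √(405² − 2 × 318.889×10⁶/(0.85 × 43.3 × 530)) = 42.61 mm.
A_s = 0.85 f'_c a b / f_y = 0.85 × 43.3 × 42.61 × 530 / 420 = 1979.0 mm².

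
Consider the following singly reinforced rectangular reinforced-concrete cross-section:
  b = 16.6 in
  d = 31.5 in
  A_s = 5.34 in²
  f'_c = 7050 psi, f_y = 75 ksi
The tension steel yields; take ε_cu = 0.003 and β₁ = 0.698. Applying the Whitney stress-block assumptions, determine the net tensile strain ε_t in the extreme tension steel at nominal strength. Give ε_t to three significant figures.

a = A_s f_y/(0.85 f'_c b) = 4.026 in.
β₁ = 0.698, so c = a/β₁ = 4.026/0.698 = 5.768 in.
From the linear strain diagram with ε_cu = 0.003: ε_t = 0.003 (d − c)/c = 0.003 × (31.5 − 5.768)/5.768 = 0.0134.
Since ε_t ≥ 0.005, the section is tension-controlled.

ε_t ≈ 0.0134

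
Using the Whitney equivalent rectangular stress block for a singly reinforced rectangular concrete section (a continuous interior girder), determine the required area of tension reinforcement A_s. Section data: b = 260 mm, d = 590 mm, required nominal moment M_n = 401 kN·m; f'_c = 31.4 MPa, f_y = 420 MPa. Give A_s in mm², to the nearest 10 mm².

With M_n = 0.85 f'_c a b (d − a/2), solve the quadratic for a:
a = d − √(d² − 2M_n/(0.85 f'_c b)) = 590 − √(590² − 2 × 401×10⁶/(0.85 × 31.4 × 260)) = 107.79 mm.
A_s = 0.85 f'_c a b / f_y = 0.85 × 31.4 × 107.79 × 260 / 420 = 1780.9 mm².

A_s ≈ 1780 mm²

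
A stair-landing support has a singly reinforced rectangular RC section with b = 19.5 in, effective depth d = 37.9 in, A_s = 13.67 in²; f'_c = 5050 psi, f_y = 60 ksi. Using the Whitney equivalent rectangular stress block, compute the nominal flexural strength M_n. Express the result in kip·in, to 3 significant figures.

T = A_s f_y = 13.67 × 60 = 820.2 kips.
a = T/(0.85 f'_c b) = 820.2/(0.85 × 5.05 × 19.5) = 9.799 in.
M_n = T(d − a/2) = 820.2 × (37.9 − 4.8995) = 27067.0 kip·in.

M_n ≈ 27100 kip·in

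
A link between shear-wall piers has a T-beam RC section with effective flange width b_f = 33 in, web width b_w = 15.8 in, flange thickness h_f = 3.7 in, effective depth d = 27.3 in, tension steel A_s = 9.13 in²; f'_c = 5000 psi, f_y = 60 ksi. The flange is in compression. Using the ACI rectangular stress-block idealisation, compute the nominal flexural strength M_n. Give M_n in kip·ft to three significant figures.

M_n ≈ 1160 kip·ft

Tension: T = A_s f_y = 9.13 × 60 = 547.8 kips.
Try a within the flange: a = T/(0.85 f'_c b_f) = 547.8/(0.85 × 5 × 33) = 3.906 in.
a = 3.906 > h_f = 3.7 in: the block extends into the web. Split into flange-overhang and web parts.
C_f = 0.85 f'_c (b_f − b_w) h_f = 0.85 × 5 × (33 − 15.8) × 3.7 = 270.5 kips.
Remaining web compression depth: a_w = (T − C_f)/(0.85 f'_c b_w) = (547.8 − 270.5)/(0.85 × 5 × 15.8) = 4.130 in.
M_n = C_f(d − h_f/2) + (T − C_f)(d − a_w/2) = 270.5 × (27.3 − 1.85) + 277.3 × (27.3 − 2.065) = 6884.2 + 6997.7 = 13881.9 kip·in.
M_n = 13881.9/12 = 1156.83 kip·ft.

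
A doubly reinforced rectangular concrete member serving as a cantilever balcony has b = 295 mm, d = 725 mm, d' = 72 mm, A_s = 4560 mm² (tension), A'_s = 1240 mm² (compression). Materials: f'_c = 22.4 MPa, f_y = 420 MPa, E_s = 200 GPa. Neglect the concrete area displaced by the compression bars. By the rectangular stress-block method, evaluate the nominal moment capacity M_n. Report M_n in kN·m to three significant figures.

Assume both tension and compression steel yield.
Net tension couple steel: A_s − A'_s = 3320 mm².
a = (A_s − A'_s) f_y / (0.85 f'_c b) = 1394400/(0.85 × 22.4 × 295) = 248.26 mm.
c = a/β₁ = 248.26/0.85 = 292.07 mm; ε'_s = 0.003(c − d')/c = 0.0023 ≥ f_y/E_s = 0.0021, so compression steel does yield.
M_n = (A_s − A'_s) f_y (d − a/2) + A'_s f_y (d − d') = [1394400 × (725 − 124.13) + 520800 × (725 − 72)] × 10⁻⁶ = 837.85 + 340.08 = 1177.93 kN·m.

M_n ≈ 1180 kN·m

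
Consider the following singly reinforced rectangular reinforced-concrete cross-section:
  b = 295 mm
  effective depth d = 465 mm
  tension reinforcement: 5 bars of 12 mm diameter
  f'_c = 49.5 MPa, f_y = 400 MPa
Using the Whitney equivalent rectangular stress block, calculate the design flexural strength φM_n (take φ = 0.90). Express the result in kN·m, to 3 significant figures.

φM_n ≈ 92.7 kN·m

A_s = 5 × 113 = 565 mm².
T = A_s f_y = 565 × 400 = 226000 N = 226 kN.
From C = T: a = T/(0.85 f'_c b) = 226000/(0.85 × 49.5 × 295) = 18.21 mm.
M_n = T(d − a/2) = 226 kN × (465 − 9.105) mm = 103.03 kN·m.
φM_n = 0.90 × 103.03 = 92.73 kN·m.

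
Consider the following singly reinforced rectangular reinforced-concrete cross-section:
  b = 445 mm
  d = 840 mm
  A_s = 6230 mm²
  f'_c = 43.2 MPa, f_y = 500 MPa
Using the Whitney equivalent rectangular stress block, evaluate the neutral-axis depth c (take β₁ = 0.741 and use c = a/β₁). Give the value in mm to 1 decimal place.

c ≈ 257.3 mm

T = A_s f_y = 6230 × 500 = 3115000 N = 3115 kN.
Setting C = 0.85 f'_c a b equal to T: a = 3115000/(0.85 × 43.2 × 445) = 190.632 mm.
With β₁ = 0.741, c = a/β₁ = 190.632/0.741 = 257.3 mm.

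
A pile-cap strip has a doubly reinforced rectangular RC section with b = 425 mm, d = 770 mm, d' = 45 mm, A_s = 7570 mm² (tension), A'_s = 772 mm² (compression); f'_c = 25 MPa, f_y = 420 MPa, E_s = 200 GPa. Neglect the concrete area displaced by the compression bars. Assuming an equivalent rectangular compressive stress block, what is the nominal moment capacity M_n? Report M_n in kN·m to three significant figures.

Assume both tension and compression steel yield.
Net tension couple steel: A_s − A'_s = 6798 mm².
a = (A_s − A'_s) f_y / (0.85 f'_c b) = 2855160/(0.85 × 25 × 425) = 316.14 mm.
c = a/β₁ = 316.14/0.85 = 371.93 mm; ε'_s = 0.003(c − d')/c = 0.0026 ≥ f_y/E_s = 0.0021, so compression steel does yield.
M_n = (A_s − A'_s) f_y (d − a/2) + A'_s f_y (d − d') = [2855160 × (770 − 158.07) + 324240 × (770 − 45)] × 10⁻⁶ = 1747.16 + 235.07 = 1982.23 kN·m.

M_n ≈ 1980 kN·m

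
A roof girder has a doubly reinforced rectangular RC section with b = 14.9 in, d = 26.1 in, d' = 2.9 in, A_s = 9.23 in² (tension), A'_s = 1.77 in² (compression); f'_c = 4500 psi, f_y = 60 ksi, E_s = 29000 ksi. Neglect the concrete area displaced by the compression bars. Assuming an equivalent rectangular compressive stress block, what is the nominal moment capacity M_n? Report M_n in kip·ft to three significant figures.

M_n ≈ 1030 kip·ft

Assume both steels yield.
a = (A_s − A'_s) f_y/(0.85 f'_c b) = (9.23 − 1.77) × 60/(0.85 × 4.5 × 14.9) = 7.854 in.
c = a/β₁ = 7.854/0.825 = 9.520 in; ε'_s = 0.003(c − d')/c = 0.0021 ≥ ε_y = 0.0021, so the compression steel yields.
M_n = (A_s − A'_s) f_y (d − a/2) + A'_s f_y (d − d') = 447.6 × (26.1 − 3.927) + 106.2 × (26.1 − 2.9) = 9924.6 + 2463.8 = 12388.4 kip·in = 12388.4/12 = 1032.37 kip·ft.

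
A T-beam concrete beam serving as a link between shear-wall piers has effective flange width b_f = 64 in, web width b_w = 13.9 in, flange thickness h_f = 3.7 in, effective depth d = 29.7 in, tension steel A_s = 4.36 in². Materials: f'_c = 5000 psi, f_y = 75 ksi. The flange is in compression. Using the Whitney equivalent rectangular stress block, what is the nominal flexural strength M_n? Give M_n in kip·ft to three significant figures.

Tension: T = A_s f_y = 4.36 × 75 = 327 kips.
Try a within the flange: a = T/(0.85 f'_c b_f) = 327/(0.85 × 5 × 64) = 1.202 in.
Since a = 1.202 ≤ h_f = 3.7 in, the stress block lies entirely in the flange; analyse as a rectangular beam of width b_f.
M_n = T(d − a/2) = 327 × (29.7 − 0.601) = 9515.4 kip·in.
M_n = 9515.4/12 = 792.95 kip·ft.

M_n ≈ 793 kip·ft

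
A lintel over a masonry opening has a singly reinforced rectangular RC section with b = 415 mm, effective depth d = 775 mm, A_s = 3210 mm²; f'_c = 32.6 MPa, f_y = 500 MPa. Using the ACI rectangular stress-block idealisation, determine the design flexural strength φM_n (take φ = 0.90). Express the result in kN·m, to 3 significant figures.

φM_n ≈ 1020 kN·m

T = A_s f_y = 3210 × 500 = 1605000 N = 1605 kN.
From C = T: a = T/(0.85 f'_c b) = 1605000/(0.85 × 32.6 × 415) = 139.57 mm.
M_n = T(d − a/2) = 1605 kN × (775 − 69.785) mm = 1131.87 kN·m.
φM_n = 0.90 × 1131.87 = 1018.68 kN·m.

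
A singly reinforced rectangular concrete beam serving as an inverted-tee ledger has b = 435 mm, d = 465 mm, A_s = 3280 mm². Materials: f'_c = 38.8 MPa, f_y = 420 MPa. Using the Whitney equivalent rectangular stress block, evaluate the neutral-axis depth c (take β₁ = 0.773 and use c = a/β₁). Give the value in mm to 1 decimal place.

T = A_s f_y = 3280 × 420 = 1377600 N = 1377.6 kN.
Setting C = 0.85 f'_c a b equal to T: a = 1377600/(0.85 × 38.8 × 435) = 96.025 mm.
With β₁ = 0.773, c = a/β₁ = 96.025/0.773 = 124.2 mm.

c ≈ 124.2 mm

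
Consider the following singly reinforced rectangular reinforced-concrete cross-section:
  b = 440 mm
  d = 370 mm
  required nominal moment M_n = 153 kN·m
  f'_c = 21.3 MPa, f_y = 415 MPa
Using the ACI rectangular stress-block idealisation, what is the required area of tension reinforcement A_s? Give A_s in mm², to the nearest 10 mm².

With M_n = 0.85 f'_c a b (d − a/2), solve the quadratic for a:
a = d − √(d² − 2M_n/(0.85 f'_c b)) = 370 − √(370² − 2 × 153×10⁶/(0.85 × 21.3 × 440)) = 56.17 mm.
A_s = 0.85 f'_c a b / f_y = 0.85 × 21.3 × 56.17 × 440 / 415 = 1078.2 mm².

A_s ≈ 1080 mm²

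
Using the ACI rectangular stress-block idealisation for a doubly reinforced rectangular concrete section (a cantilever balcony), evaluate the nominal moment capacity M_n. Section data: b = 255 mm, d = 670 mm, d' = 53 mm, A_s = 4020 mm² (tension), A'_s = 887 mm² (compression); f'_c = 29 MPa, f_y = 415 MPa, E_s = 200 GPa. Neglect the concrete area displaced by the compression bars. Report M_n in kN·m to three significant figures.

Assume both tension and compression steel yield.
Net tension couple steel: A_s − A'_s = 3133 mm².
a = (A_s − A'_s) f_y / (0.85 f'_c b) = 1300195/(0.85 × 29 × 255) = 206.85 mm.
c = a/β₁ = 206.85/0.843 = 245.37 mm; ε'_s = 0.003(c − d')/c = 0.0024 ≥ f_y/E_s = 0.0021, so compression steel does yield.
M_n = (A_s − A'_s) f_y (d − a/2) + A'_s f_y (d − d') = [1300195 × (670 − 103.425) + 368105 × (670 − 53)] × 10⁻⁶ = 736.66 + 227.12 = 963.78 kN·m.

M_n ≈ 964 kN·m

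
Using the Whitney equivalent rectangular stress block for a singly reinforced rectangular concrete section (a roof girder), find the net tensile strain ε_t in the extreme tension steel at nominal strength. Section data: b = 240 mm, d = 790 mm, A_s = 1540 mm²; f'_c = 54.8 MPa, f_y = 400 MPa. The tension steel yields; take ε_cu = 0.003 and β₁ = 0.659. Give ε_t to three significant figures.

ε_t ≈ 0.0253

a = A_s f_y/(0.85 f'_c b) = 55.10 mm.
β₁ = 0.659, so c = a/β₁ = 55.10/0.659 = 83.61 mm.
From the linear strain diagram with ε_cu = 0.003: ε_t = 0.003 (d − c)/c = 0.003 × (790 − 83.61)/83.61 = 0.0253.
Since ε_t ≥ 0.005, the section is tension-controlled.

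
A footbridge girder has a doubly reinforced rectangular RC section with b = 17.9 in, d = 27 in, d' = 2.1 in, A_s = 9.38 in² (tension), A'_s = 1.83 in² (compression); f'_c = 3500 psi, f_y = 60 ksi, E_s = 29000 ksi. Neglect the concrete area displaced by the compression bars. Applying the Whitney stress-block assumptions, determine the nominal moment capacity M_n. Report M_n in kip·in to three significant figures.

Assume both steels yield.
a = (A_s − A'_s) f_y/(0.85 f'_c b) = (9.38 − 1.83) × 60/(0.85 × 3.5 × 17.9) = 8.507 in.
c = a/β₁ = 8.507/0.85 = 10.008 in; ε'_s = 0.003(c − d')/c = 0.0024 ≥ ε_y = 0.0021, so the compression steel yields.
M_n = (A_s − A'_s) f_y (d − a/2) + A'_s f_y (d − d') = 453 × (27 − 4.2535) + 109.8 × (27 − 2.1) = 10304.2 + 2734.0 = 13038.2 kip·in.

M_n ≈ 13000 kip·in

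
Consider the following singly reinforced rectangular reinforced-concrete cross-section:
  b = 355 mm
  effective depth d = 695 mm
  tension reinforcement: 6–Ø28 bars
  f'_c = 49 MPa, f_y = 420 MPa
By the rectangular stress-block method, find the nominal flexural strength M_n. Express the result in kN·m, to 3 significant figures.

A_s = 6 × 616 = 3696 mm².
T = A_s f_y = 3696 × 420 = 1552320 N = 1552.32 kN.
From C = T: a = T/(0.85 f'_c b) = 1552320/(0.85 × 49 × 355) = 104.99 mm.
M_n = T(d − a/2) = 1552.32 kN × (695 − 52.495) mm = 997.37 kN·m.

M_n ≈ 997 kN·m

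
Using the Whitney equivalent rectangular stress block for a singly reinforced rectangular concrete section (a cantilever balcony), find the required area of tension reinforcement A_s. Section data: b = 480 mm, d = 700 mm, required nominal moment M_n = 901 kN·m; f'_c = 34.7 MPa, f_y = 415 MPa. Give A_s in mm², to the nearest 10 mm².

A_s ≈ 3330 mm²

With M_n = 0.85 f'_c a b (d − a/2), solve the quadratic for a:
a = d − √(d² − 2M_n/(0.85 f'_c b)) = 700 − √(700² − 2 × 901×10⁶/(0.85 × 34.7 × 480)) = 97.74 mm.
A_s = 0.85 f'_c a b / f_y = 0.85 × 34.7 × 97.74 × 480 / 415 = 3334.4 mm².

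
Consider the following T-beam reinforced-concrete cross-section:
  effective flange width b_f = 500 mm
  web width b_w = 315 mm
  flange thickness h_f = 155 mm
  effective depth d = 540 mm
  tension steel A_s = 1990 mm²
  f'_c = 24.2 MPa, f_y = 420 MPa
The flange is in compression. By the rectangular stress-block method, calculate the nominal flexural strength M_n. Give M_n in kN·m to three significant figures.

Tension: T = A_s f_y = 1990 × 420 = 835800 N.
Try a within the flange: a = T/(0.85 f'_c b_f) = 835800/(0.85 × 24.2 × 500) = 81.26 mm.
Since a = 81.26 ≤ h_f = 155 mm, the stress block lies entirely in the flange; analyse as a rectangular beam of width b_f.
M_n = T(d − a/2) = 835800 × (540 − 40.63) = 417.37 × 10⁶ N·mm.
M_n = 417.37 kN·m.

M_n ≈ 417 kN·m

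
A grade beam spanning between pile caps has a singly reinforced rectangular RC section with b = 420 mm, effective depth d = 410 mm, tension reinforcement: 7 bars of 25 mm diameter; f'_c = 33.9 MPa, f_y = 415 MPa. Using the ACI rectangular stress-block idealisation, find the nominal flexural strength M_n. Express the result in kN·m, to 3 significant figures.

A_s = 7 × 491 = 3437 mm².
T = A_s f_y = 3437 × 415 = 1426355 N = 1426.355 kN.
From C = T: a = T/(0.85 f'_c b) = 1426355/(0.85 × 33.9 × 420) = 117.86 mm.
M_n = T(d − a/2) = 1426.355 kN × (410 − 58.93) mm = 500.75 kN·m.

M_n ≈ 501 kN·m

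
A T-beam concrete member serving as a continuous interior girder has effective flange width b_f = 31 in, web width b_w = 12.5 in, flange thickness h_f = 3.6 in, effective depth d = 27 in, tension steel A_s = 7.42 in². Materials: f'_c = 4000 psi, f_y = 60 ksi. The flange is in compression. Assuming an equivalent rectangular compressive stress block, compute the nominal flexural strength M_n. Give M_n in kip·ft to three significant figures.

Tension: T = A_s f_y = 7.42 × 60 = 445.2 kips.
Try a within the flange: a = T/(0.85 f'_c b_f) = 445.2/(0.85 × 4 × 31) = 4.224 in.
a = 4.224 > h_f = 3.6 in: the block extends into the web. Split into flange-overhang and web parts.
C_f = 0.85 f'_c (b_f − b_w) h_f = 0.85 × 4 × (31 − 12.5) × 3.6 = 226.4 kips.
Remaining web compression depth: a_w = (T − C_f)/(0.85 f'_c b_w) = (445.2 − 226.4)/(0.85 × 4 × 12.5) = 5.148 in.
M_n = C_f(d − h_f/2) + (T − C_f)(d − a_w/2) = 226.4 × (27 − 1.8) + 218.8 × (27 − 2.574) = 5705.3 + 5344.4 = 11049.7 kip·in.
M_n = 11049.7/12 = 920.81 kip·ft.

M_n ≈ 921 kip·ft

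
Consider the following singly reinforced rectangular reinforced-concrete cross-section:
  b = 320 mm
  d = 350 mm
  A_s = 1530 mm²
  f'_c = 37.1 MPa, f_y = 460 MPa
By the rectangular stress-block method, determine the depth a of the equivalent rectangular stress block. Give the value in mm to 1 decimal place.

T = A_s f_y = 1530 × 460 = 703800 N = 703.8 kN.
Setting C = 0.85 f'_c a b equal to T: a = 703800/(0.85 × 37.1 × 320) = 69.7 mm.

a ≈ 69.7 mm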